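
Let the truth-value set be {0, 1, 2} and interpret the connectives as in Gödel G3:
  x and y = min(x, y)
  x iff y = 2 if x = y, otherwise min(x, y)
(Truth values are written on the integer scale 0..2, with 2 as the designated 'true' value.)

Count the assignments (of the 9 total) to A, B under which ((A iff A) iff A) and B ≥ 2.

1

A = 0, B = 0 ↦ 0  <
A = 0, B = 1 ↦ 0  <
A = 0, B = 2 ↦ 0  <
A = 1, B = 0 ↦ 0  <
A = 1, B = 1 ↦ 1  <
A = 1, B = 2 ↦ 1  <
A = 2, B = 0 ↦ 0  <
A = 2, B = 1 ↦ 1  <
A = 2, B = 2 ↦ 2  ≥
So 1 of the 9 assignments meets the threshold.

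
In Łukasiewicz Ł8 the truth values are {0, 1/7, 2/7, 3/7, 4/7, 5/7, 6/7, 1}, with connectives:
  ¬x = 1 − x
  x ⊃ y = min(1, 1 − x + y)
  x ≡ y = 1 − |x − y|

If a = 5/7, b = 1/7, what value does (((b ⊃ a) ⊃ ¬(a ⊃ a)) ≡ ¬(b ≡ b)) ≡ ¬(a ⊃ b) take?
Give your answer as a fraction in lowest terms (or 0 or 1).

b ⊃ a = 1/7 ⊃ 5/7 = 1
a ⊃ a = 5/7 ⊃ 5/7 = 1
¬(a ⊃ a) = ¬1 = 0
(b ⊃ a) ⊃ ¬(a ⊃ a) = 1 ⊃ 0 = 0
b ≡ b = 1/7 ≡ 1/7 = 1
¬(b ≡ b) = ¬1 = 0
((b ⊃ a) ⊃ ¬(a ⊃ a)) ≡ ¬(b ≡ b) = 0 ≡ 0 = 1
a ⊃ b = 5/7 ⊃ 1/7 = 3/7
¬(a ⊃ b) = ¬3/7 = 4/7
(((b ⊃ a) ⊃ ¬(a ⊃ a)) ≡ ¬(b ≡ b)) ≡ ¬(a ⊃ b) = 1 ≡ 4/7 = 4/7

4/7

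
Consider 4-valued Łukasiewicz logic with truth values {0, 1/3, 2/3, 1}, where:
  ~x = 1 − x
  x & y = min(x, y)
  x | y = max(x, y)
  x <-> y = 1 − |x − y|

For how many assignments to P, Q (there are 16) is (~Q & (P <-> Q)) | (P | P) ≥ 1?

P = 0, Q = 0 ↦ 1  ≥
P = 0, Q = 1/3 ↦ 2/3  <
P = 0, Q = 2/3 ↦ 1/3  <
P = 0, Q = 1 ↦ 0  <
P = 1/3, Q = 0 ↦ 2/3  <
P = 1/3, Q = 1/3 ↦ 2/3  <
P = 1/3, Q = 2/3 ↦ 1/3  <
P = 1/3, Q = 1 ↦ 1/3  <
P = 2/3, Q = 0 ↦ 2/3  <
P = 2/3, Q = 1/3 ↦ 2/3  <
P = 2/3, Q = 2/3 ↦ 2/3  <
P = 2/3, Q = 1 ↦ 2/3  <
P = 1, Q = 0 ↦ 1  ≥
P = 1, Q = 1/3 ↦ 1  ≥
P = 1, Q = 2/3 ↦ 1  ≥
P = 1, Q = 1 ↦ 1  ≥
So 5 of the 16 assignments meet the threshold.

5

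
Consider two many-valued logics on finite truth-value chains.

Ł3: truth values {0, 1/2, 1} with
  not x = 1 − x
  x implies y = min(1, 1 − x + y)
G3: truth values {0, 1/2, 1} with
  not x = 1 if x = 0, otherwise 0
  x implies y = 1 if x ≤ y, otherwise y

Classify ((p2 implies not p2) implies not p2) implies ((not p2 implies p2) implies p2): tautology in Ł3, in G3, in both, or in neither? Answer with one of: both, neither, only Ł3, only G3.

In Ł3: every assignment gives 1 — tautology.
In G3: at p2 = 1/2 the value is 1/2 — not a tautology.

only Ł3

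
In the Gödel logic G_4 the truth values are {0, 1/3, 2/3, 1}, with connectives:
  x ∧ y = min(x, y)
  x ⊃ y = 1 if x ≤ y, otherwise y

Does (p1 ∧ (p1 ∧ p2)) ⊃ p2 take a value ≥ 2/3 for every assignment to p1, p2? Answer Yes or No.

Yes

p1 = 0, p2 = 0 ↦ 1
p1 = 0, p2 = 1/3 ↦ 1
p1 = 0, p2 = 2/3 ↦ 1
p1 = 0, p2 = 1 ↦ 1
p1 = 1/3, p2 = 0 ↦ 1
p1 = 1/3, p2 = 1/3 ↦ 1
p1 = 1/3, p2 = 2/3 ↦ 1
p1 = 1/3, p2 = 1 ↦ 1
p1 = 2/3, p2 = 0 ↦ 1
p1 = 2/3, p2 = 1/3 ↦ 1
p1 = 2/3, p2 = 2/3 ↦ 1
p1 = 2/3, p2 = 1 ↦ 1
p1 = 1, p2 = 0 ↦ 1
p1 = 1, p2 = 1/3 ↦ 1
p1 = 1, p2 = 2/3 ↦ 1
p1 = 1, p2 = 1 ↦ 1
Every assignment gives a value ≥ 2/3.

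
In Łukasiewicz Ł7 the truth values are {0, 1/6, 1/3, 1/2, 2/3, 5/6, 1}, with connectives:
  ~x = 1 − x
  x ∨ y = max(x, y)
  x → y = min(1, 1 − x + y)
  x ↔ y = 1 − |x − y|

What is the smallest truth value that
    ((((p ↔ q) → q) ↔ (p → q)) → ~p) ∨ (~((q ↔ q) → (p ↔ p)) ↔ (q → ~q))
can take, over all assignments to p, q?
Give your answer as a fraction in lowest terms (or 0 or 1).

Take p = 2/3, q = 1/3:
p ↔ q = 2/3 ↔ 1/3 = 2/3
(p ↔ q) → q = 2/3 → 1/3 = 2/3
p → q = 2/3 → 1/3 = 2/3
((p ↔ q) → q) ↔ (p → q) = 2/3 ↔ 2/3 = 1
~p = ~2/3 = 1/3
(((p ↔ q) → q) ↔ (p → q)) → ~p = 1 → 1/3 = 1/3
q ↔ q = 1/3 ↔ 1/3 = 1
p ↔ p = 2/3 ↔ 2/3 = 1
(q ↔ q) → (p ↔ p) = 1 → 1 = 1
~((q ↔ q) → (p ↔ p)) = ~1 = 0
~q = ~1/3 = 2/3
q → ~q = 1/3 → 2/3 = 1
~((q ↔ q) → (p ↔ p)) ↔ (q → ~q) = 0 ↔ 1 = 0
((((p ↔ q) → q) ↔ (p → q)) → ~p) ∨ (~((q ↔ q) → (p ↔ p)) ↔ (q → ~q)) = 1/3 ∨ 0 = 1/3
No assignment yields a value below 1/3, so this is the minimum.

1/3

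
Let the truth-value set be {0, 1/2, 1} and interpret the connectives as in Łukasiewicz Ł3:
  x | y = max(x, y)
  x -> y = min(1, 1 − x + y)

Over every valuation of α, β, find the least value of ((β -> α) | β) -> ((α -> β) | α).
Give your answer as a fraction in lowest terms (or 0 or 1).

Take α = 1/2, β = 0:
β -> α = 0 -> 1/2 = 1
(β -> α) | β = 1 | 0 = 1
α -> β = 1/2 -> 0 = 1/2
(α -> β) | α = 1/2 | 1/2 = 1/2
((β -> α) | β) -> ((α -> β) | α) = 1 -> 1/2 = 1/2
No assignment yields a value below 1/2, so this is the minimum.

1/2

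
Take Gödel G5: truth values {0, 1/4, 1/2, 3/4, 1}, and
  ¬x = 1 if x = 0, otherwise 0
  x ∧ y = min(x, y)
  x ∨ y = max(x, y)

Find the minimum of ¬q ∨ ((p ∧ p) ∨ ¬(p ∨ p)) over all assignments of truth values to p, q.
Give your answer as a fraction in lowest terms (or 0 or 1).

1/4

Take p = 1/4, q = 1/4:
¬q = ¬1/4 = 0
p ∧ p = 1/4 ∧ 1/4 = 1/4
p ∨ p = 1/4 ∨ 1/4 = 1/4
¬(p ∨ p) = ¬1/4 = 0
(p ∧ p) ∨ ¬(p ∨ p) = 1/4 ∨ 0 = 1/4
¬q ∨ ((p ∧ p) ∨ ¬(p ∨ p)) = 0 ∨ 1/4 = 1/4
No assignment yields a value below 1/4, so this is the minimum.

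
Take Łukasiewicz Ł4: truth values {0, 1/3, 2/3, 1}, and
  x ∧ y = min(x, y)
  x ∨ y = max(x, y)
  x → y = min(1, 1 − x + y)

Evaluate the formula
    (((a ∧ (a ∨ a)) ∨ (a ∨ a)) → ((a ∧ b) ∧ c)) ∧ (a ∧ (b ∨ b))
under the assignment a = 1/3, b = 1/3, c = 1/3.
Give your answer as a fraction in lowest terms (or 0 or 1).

a ∨ a = 1/3 ∨ 1/3 = 1/3
a ∧ (a ∨ a) = 1/3 ∧ 1/3 = 1/3
a ∨ a = 1/3 ∨ 1/3 = 1/3
(a ∧ (a ∨ a)) ∨ (a ∨ a) = 1/3 ∨ 1/3 = 1/3
a ∧ b = 1/3 ∧ 1/3 = 1/3
(a ∧ b) ∧ c = 1/3 ∧ 1/3 = 1/3
((a ∧ (a ∨ a)) ∨ (a ∨ a)) → ((a ∧ b) ∧ c) = 1/3 → 1/3 = 1
b ∨ b = 1/3 ∨ 1/3 = 1/3
a ∧ (b ∨ b) = 1/3 ∧ 1/3 = 1/3
(((a ∧ (a ∨ a)) ∨ (a ∨ a)) → ((a ∧ b) ∧ c)) ∧ (a ∧ (b ∨ b)) = 1 ∧ 1/3 = 1/3

1/3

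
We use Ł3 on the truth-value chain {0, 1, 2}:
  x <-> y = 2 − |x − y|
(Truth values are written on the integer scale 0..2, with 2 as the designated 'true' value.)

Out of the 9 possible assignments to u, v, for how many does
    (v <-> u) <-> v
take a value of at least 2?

4

u = 0, v = 0 ↦ 0  <
u = 0, v = 1 ↦ 2  ≥
u = 0, v = 2 ↦ 0  <
u = 1, v = 0 ↦ 1  <
u = 1, v = 1 ↦ 1  <
u = 1, v = 2 ↦ 1  <
u = 2, v = 0 ↦ 2  ≥
u = 2, v = 1 ↦ 2  ≥
u = 2, v = 2 ↦ 2  ≥
So 4 of the 9 assignments meet the threshold.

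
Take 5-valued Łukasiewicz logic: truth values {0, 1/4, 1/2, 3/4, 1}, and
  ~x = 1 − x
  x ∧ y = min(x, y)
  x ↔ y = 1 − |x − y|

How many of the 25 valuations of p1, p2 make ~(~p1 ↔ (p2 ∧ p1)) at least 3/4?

8

value 1: 6 assignments (counts)
value 3/4: 2 assignments (counts)
value 1/2: 8 assignments
value 1/4: 4 assignments
value 0: 5 assignments
So 8 of the 25 assignments meet the threshold.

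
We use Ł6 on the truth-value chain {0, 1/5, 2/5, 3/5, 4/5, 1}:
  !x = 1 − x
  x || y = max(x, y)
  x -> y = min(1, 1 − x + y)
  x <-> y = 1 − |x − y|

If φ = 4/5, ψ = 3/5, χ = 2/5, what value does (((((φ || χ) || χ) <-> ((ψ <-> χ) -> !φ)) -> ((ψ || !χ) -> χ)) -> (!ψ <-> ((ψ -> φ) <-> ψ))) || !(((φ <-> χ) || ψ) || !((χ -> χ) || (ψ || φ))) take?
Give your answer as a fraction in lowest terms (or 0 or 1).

4/5

φ || χ = 4/5 || 2/5 = 4/5
(φ || χ) || χ = 4/5 || 2/5 = 4/5
ψ <-> χ = 3/5 <-> 2/5 = 4/5
!φ = !4/5 = 1/5
(ψ <-> χ) -> !φ = 4/5 -> 1/5 = 2/5
((φ || χ) || χ) <-> ((ψ <-> χ) -> !φ) = 4/5 <-> 2/5 = 3/5
!χ = !2/5 = 3/5
ψ || !χ = 3/5 || 3/5 = 3/5
(ψ || !χ) -> χ = 3/5 -> 2/5 = 4/5
(((φ || χ) || χ) <-> ((ψ <-> χ) -> !φ)) -> ((ψ || !χ) -> χ) = 3/5 -> 4/5 = 1
!ψ = !3/5 = 2/5
ψ -> φ = 3/5 -> 4/5 = 1
(ψ -> φ) <-> ψ = 1 <-> 3/5 = 3/5
!ψ <-> ((ψ -> φ) <-> ψ) = 2/5 <-> 3/5 = 4/5
((((φ || χ) || χ) <-> ((ψ <-> χ) -> !φ)) -> ((ψ || !χ) -> χ)) -> (!ψ <-> ((ψ -> φ) <-> ψ)) = 1 -> 4/5 = 4/5
φ <-> χ = 4/5 <-> 2/5 = 3/5
(φ <-> χ) || ψ = 3/5 || 3/5 = 3/5
χ -> χ = 2/5 -> 2/5 = 1
ψ || φ = 3/5 || 4/5 = 4/5
(χ -> χ) || (ψ || φ) = 1 || 4/5 = 1
!((χ -> χ) || (ψ || φ)) = !1 = 0
((φ <-> χ) || ψ) || !((χ -> χ) || (ψ || φ)) = 3/5 || 0 = 3/5
!(((φ <-> χ) || ψ) || !((χ -> χ) || (ψ || φ))) = !3/5 = 2/5
(((((φ || χ) || χ) <-> ((ψ <-> χ) -> !φ)) -> ((ψ || !χ) -> χ)) -> (!ψ <-> ((ψ -> φ) <-> ψ))) || !(((φ <-> χ) || ψ) || !((χ -> χ) || (ψ || φ))) = 4/5 || 2/5 = 4/5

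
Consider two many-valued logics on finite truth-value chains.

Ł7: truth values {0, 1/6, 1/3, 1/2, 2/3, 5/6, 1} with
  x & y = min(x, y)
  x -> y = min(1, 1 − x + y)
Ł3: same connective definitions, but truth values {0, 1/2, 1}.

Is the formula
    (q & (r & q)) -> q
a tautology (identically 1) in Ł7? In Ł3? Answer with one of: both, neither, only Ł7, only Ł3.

both

In Ł7: every assignment gives 1 — tautology.
In Ł3: every assignment gives 1 — tautology.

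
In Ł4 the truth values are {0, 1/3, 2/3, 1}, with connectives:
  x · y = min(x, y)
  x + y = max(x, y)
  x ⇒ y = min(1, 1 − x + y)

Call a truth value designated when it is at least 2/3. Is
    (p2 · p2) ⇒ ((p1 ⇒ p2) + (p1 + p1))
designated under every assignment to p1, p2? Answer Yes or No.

p1 = 0, p2 = 0 ↦ 1
p1 = 0, p2 = 1/3 ↦ 1
p1 = 0, p2 = 2/3 ↦ 1
p1 = 0, p2 = 1 ↦ 1
p1 = 1/3, p2 = 0 ↦ 1
p1 = 1/3, p2 = 1/3 ↦ 1
p1 = 1/3, p2 = 2/3 ↦ 1
p1 = 1/3, p2 = 1 ↦ 1
p1 = 2/3, p2 = 0 ↦ 1
p1 = 2/3, p2 = 1/3 ↦ 1
p1 = 2/3, p2 = 2/3 ↦ 1
p1 = 2/3, p2 = 1 ↦ 1
p1 = 1, p2 = 0 ↦ 1
p1 = 1, p2 = 1/3 ↦ 1
p1 = 1, p2 = 2/3 ↦ 1
p1 = 1, p2 = 1 ↦ 1
Every assignment gives a value ≥ 2/3.

Yes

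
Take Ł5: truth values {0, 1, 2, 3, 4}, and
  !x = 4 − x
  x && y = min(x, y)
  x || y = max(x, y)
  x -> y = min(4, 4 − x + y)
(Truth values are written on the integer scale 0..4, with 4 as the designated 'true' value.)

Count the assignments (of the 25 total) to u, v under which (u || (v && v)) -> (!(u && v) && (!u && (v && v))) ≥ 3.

value 4: 9 assignments (counts)
value 3: 4 assignments (counts)
value 2: 5 assignments
value 1: 2 assignments
value 0: 5 assignments
So 13 of the 25 assignments meet the threshold.

13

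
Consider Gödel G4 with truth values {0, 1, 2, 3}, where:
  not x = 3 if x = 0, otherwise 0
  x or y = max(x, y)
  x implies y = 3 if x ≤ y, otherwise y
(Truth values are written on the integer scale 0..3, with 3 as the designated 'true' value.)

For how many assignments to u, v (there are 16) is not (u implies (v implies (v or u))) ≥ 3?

0

u = 0, v = 0 ↦ 0  <
u = 0, v = 1 ↦ 0  <
u = 0, v = 2 ↦ 0  <
u = 0, v = 3 ↦ 0  <
u = 1, v = 0 ↦ 0  <
u = 1, v = 1 ↦ 0  <
u = 1, v = 2 ↦ 0  <
u = 1, v = 3 ↦ 0  <
u = 2, v = 0 ↦ 0  <
u = 2, v = 1 ↦ 0  <
u = 2, v = 2 ↦ 0  <
u = 2, v = 3 ↦ 0  <
u = 3, v = 0 ↦ 0  <
u = 3, v = 1 ↦ 0  <
u = 3, v = 2 ↦ 0  <
u = 3, v = 3 ↦ 0  <
So 0 of the 16 assignments meet the threshold.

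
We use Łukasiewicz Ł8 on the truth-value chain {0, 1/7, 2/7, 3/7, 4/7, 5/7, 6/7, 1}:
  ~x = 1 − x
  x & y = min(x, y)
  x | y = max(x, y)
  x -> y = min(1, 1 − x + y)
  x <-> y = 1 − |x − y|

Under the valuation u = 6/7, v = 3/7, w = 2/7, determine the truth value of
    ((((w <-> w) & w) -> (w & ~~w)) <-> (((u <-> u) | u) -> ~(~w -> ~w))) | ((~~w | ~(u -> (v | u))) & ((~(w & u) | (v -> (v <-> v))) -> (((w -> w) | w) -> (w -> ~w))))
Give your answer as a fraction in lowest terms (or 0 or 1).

w <-> w = 2/7 <-> 2/7 = 1
(w <-> w) & w = 1 & 2/7 = 2/7
~w = ~2/7 = 5/7
~~w = ~5/7 = 2/7
w & ~~w = 2/7 & 2/7 = 2/7
((w <-> w) & w) -> (w & ~~w) = 2/7 -> 2/7 = 1
u <-> u = 6/7 <-> 6/7 = 1
(u <-> u) | u = 1 | 6/7 = 1
~w = ~2/7 = 5/7
~w = ~2/7 = 5/7
~w -> ~w = 5/7 -> 5/7 = 1
~(~w -> ~w) = ~1 = 0
((u <-> u) | u) -> ~(~w -> ~w) = 1 -> 0 = 0
(((w <-> w) & w) -> (w & ~~w)) <-> (((u <-> u) | u) -> ~(~w -> ~w)) = 1 <-> 0 = 0
~w = ~2/7 = 5/7
~~w = ~5/7 = 2/7
v | u = 3/7 | 6/7 = 6/7
u -> (v | u) = 6/7 -> 6/7 = 1
~(u -> (v | u)) = ~1 = 0
~~w | ~(u -> (v | u)) = 2/7 | 0 = 2/7
w & u = 2/7 & 6/7 = 2/7
~(w & u) = ~2/7 = 5/7
v <-> v = 3/7 <-> 3/7 = 1
v -> (v <-> v) = 3/7 -> 1 = 1
~(w & u) | (v -> (v <-> v)) = 5/7 | 1 = 1
w -> w = 2/7 -> 2/7 = 1
(w -> w) | w = 1 | 2/7 = 1
~w = ~2/7 = 5/7
w -> ~w = 2/7 -> 5/7 = 1
((w -> w) | w) -> (w -> ~w) = 1 -> 1 = 1
(~(w & u) | (v -> (v <-> v))) -> (((w -> w) | w) -> (w -> ~w)) = 1 -> 1 = 1
(~~w | ~(u -> (v | u))) & ((~(w & u) | (v -> (v <-> v))) -> (((w -> w) | w) -> (w -> ~w))) = 2/7 & 1 = 2/7
((((w <-> w) & w) -> (w & ~~w)) <-> (((u <-> u) | u) -> ~(~w -> ~w))) | ((~~w | ~(u -> (v | u))) & ((~(w & u) | (v -> (v <-> v))) -> (((w -> w) | w) -> (w -> ~w)))) = 0 | 2/7 = 2/7

2/7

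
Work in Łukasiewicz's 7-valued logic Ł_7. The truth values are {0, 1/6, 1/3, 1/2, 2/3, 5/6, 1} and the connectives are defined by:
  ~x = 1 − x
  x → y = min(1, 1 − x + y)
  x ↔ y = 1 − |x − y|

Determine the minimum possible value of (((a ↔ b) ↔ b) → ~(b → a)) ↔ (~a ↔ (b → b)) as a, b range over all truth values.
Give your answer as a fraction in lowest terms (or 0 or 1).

Take a = 0, b = 1/2:
a ↔ b = 0 ↔ 1/2 = 1/2
(a ↔ b) ↔ b = 1/2 ↔ 1/2 = 1
b → a = 1/2 → 0 = 1/2
~(b → a) = ~1/2 = 1/2
((a ↔ b) ↔ b) → ~(b → a) = 1 → 1/2 = 1/2
~a = ~0 = 1
b → b = 1/2 → 1/2 = 1
~a ↔ (b → b) = 1 ↔ 1 = 1
(((a ↔ b) ↔ b) → ~(b → a)) ↔ (~a ↔ (b → b)) = 1/2 ↔ 1 = 1/2
No assignment yields a value below 1/2, so this is the minimum.

1/2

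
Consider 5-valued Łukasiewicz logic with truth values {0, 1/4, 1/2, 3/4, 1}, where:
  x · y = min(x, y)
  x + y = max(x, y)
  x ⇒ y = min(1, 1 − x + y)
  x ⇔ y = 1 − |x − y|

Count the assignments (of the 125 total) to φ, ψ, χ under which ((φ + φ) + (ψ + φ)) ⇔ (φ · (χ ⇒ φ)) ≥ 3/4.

value 1: 75 assignments (counts)
value 3/4: 20 assignments (counts)
value 1/2: 15 assignments
value 1/4: 10 assignments
value 0: 5 assignments
So 95 of the 125 assignments meet the threshold.

95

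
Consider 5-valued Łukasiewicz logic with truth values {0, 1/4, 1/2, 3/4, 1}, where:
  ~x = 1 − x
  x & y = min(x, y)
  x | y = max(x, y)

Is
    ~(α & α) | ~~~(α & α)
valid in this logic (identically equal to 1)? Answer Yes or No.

No

Counterexample: take α = 1/4.
α & α = 1/4 & 1/4 = 1/4
~(α & α) = ~1/4 = 3/4
~~(α & α) = ~3/4 = 1/4
~~~(α & α) = ~1/4 = 3/4
~(α & α) | ~~~(α & α) = 3/4 | 3/4 = 3/4
This gives 3/4 ≠ 1.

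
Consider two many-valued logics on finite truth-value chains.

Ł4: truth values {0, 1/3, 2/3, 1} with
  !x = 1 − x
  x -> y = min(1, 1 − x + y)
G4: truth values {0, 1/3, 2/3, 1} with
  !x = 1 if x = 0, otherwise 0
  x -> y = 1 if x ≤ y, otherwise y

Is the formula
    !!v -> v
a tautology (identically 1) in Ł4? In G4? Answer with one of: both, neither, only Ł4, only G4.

only Ł4

In Ł4: every assignment gives 1 — tautology.
In G4: at v = 1/3 the value is 1/3 — not a tautology.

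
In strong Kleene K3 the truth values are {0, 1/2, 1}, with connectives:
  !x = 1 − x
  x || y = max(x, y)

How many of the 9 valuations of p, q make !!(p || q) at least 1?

5

p = 0, q = 0 ↦ 0  <
p = 0, q = 1/2 ↦ 1/2  <
p = 0, q = 1 ↦ 1  ≥
p = 1/2, q = 0 ↦ 1/2  <
p = 1/2, q = 1/2 ↦ 1/2  <
p = 1/2, q = 1 ↦ 1  ≥
p = 1, q = 0 ↦ 1  ≥
p = 1, q = 1/2 ↦ 1  ≥
p = 1, q = 1 ↦ 1  ≥
So 5 of the 9 assignments meet the threshold.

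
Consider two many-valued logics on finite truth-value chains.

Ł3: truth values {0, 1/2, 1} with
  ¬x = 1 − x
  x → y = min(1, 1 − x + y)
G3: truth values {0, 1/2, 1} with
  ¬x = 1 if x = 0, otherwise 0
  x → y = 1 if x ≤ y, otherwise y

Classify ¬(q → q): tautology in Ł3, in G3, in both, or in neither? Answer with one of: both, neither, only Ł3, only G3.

neither

In Ł3: at q = 0 the value is 0 — not a tautology.
In G3: at q = 0 the value is 0 — not a tautology.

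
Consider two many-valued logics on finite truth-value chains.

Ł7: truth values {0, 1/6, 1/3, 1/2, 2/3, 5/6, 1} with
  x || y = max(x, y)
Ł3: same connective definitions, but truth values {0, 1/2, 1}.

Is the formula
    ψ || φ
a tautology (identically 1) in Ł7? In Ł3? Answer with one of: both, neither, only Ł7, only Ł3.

neither

In Ł7: at φ = 0, ψ = 0 the value is 0 — not a tautology.
In Ł3: at φ = 0, ψ = 0 the value is 0 — not a tautology.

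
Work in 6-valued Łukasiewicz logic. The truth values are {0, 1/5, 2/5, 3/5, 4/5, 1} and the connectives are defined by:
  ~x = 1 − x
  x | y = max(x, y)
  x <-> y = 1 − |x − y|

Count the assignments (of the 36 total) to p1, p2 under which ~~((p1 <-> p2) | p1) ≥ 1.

value 1: 11 assignments (counts)
value 4/5: 12 assignments
value 3/5: 7 assignments
value 2/5: 3 assignments
value 1/5: 2 assignments
value 0: 1 assignment
So 11 of the 36 assignments meet the threshold.

11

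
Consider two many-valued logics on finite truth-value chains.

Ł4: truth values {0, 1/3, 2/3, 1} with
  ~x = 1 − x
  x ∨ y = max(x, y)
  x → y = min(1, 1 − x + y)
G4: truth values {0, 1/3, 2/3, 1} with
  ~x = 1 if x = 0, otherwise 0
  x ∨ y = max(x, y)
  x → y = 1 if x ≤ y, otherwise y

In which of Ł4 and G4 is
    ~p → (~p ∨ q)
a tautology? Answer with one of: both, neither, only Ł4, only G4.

In Ł4: every assignment gives 1 — tautology.
In G4: every assignment gives 1 — tautology.

both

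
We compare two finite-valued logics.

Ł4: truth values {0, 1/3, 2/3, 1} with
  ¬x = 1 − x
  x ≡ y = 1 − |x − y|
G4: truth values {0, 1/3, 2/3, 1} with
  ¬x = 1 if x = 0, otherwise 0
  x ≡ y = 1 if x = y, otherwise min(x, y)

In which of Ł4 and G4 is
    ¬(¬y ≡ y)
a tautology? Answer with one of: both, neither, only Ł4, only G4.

In Ł4: at y = 1/3 the value is 1/3 — not a tautology.
In G4: every assignment gives 1 — tautology.

only G4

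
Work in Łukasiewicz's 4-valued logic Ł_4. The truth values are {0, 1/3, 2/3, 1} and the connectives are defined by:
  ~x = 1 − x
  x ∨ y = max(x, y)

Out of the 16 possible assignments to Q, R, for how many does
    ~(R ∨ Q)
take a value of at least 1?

Q = 0, R = 0 ↦ 1  ≥
Q = 0, R = 1/3 ↦ 2/3  <
Q = 0, R = 2/3 ↦ 1/3  <
Q = 0, R = 1 ↦ 0  <
Q = 1/3, R = 0 ↦ 2/3  <
Q = 1/3, R = 1/3 ↦ 2/3  <
Q = 1/3, R = 2/3 ↦ 1/3  <
Q = 1/3, R = 1 ↦ 0  <
Q = 2/3, R = 0 ↦ 1/3  <
Q = 2/3, R = 1/3 ↦ 1/3  <
Q = 2/3, R = 2/3 ↦ 1/3  <
Q = 2/3, R = 1 ↦ 0  <
Q = 1, R = 0 ↦ 0  <
Q = 1, R = 1/3 ↦ 0  <
Q = 1, R = 2/3 ↦ 0  <
Q = 1, R = 1 ↦ 0  <
So 1 of the 16 assignments meets the threshold.

1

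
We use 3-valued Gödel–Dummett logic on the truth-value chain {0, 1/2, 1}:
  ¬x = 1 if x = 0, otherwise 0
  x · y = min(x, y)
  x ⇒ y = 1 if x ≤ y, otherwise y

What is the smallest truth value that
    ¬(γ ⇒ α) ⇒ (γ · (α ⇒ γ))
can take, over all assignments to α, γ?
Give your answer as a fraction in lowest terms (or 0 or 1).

Take α = 0, γ = 1/2:
γ ⇒ α = 1/2 ⇒ 0 = 0
¬(γ ⇒ α) = ¬0 = 1
α ⇒ γ = 0 ⇒ 1/2 = 1
γ · (α ⇒ γ) = 1/2 · 1 = 1/2
¬(γ ⇒ α) ⇒ (γ · (α ⇒ γ)) = 1 ⇒ 1/2 = 1/2
No assignment yields a value below 1/2, so this is the minimum.

1/2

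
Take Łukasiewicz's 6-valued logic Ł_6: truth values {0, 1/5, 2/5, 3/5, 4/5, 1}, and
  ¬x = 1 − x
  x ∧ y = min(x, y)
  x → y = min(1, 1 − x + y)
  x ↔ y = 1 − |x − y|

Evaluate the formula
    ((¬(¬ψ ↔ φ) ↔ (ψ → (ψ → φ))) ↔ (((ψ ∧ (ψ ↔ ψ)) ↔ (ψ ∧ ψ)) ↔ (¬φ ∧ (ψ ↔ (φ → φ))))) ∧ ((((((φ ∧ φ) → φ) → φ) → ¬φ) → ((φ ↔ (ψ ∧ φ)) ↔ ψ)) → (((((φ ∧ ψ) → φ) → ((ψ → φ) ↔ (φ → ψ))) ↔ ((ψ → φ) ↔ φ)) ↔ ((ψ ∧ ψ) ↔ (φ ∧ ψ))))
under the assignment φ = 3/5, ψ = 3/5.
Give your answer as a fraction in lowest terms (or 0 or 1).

¬ψ = ¬3/5 = 2/5
¬ψ ↔ φ = 2/5 ↔ 3/5 = 4/5
¬(¬ψ ↔ φ) = ¬4/5 = 1/5
ψ → φ = 3/5 → 3/5 = 1
ψ → (ψ → φ) = 3/5 → 1 = 1
¬(¬ψ ↔ φ) ↔ (ψ → (ψ → φ)) = 1/5 ↔ 1 = 1/5
ψ ↔ ψ = 3/5 ↔ 3/5 = 1
ψ ∧ (ψ ↔ ψ) = 3/5 ∧ 1 = 3/5
ψ ∧ ψ = 3/5 ∧ 3/5 = 3/5
(ψ ∧ (ψ ↔ ψ)) ↔ (ψ ∧ ψ) = 3/5 ↔ 3/5 = 1
¬φ = ¬3/5 = 2/5
φ → φ = 3/5 → 3/5 = 1
ψ ↔ (φ → φ) = 3/5 ↔ 1 = 3/5
¬φ ∧ (ψ ↔ (φ → φ)) = 2/5 ∧ 3/5 = 2/5
((ψ ∧ (ψ ↔ ψ)) ↔ (ψ ∧ ψ)) ↔ (¬φ ∧ (ψ ↔ (φ → φ))) = 1 ↔ 2/5 = 2/5
(¬(¬ψ ↔ φ) ↔ (ψ → (ψ → φ))) ↔ (((ψ ∧ (ψ ↔ ψ)) ↔ (ψ ∧ ψ)) ↔ (¬φ ∧ (ψ ↔ (φ → φ)))) = 1/5 ↔ 2/5 = 4/5
φ ∧ φ = 3/5 ∧ 3/5 = 3/5
(φ ∧ φ) → φ = 3/5 → 3/5 = 1
((φ ∧ φ) → φ) → φ = 1 → 3/5 = 3/5
¬φ = ¬3/5 = 2/5
(((φ ∧ φ) → φ) → φ) → ¬φ = 3/5 → 2/5 = 4/5
ψ ∧ φ = 3/5 ∧ 3/5 = 3/5
φ ↔ (ψ ∧ φ) = 3/5 ↔ 3/5 = 1
(φ ↔ (ψ ∧ φ)) ↔ ψ = 1 ↔ 3/5 = 3/5
((((φ ∧ φ) → φ) → φ) → ¬φ) → ((φ ↔ (ψ ∧ φ)) ↔ ψ) = 4/5 → 3/5 = 4/5
φ ∧ ψ = 3/5 ∧ 3/5 = 3/5
(φ ∧ ψ) → φ = 3/5 → 3/5 = 1
ψ → φ = 3/5 → 3/5 = 1
φ → ψ = 3/5 → 3/5 = 1
(ψ → φ) ↔ (φ → ψ) = 1 ↔ 1 = 1
((φ ∧ ψ) → φ) → ((ψ → φ) ↔ (φ → ψ)) = 1 → 1 = 1
ψ → φ = 3/5 → 3/5 = 1
(ψ → φ) ↔ φ = 1 ↔ 3/5 = 3/5
(((φ ∧ ψ) → φ) → ((ψ → φ) ↔ (φ → ψ))) ↔ ((ψ → φ) ↔ φ) = 1 ↔ 3/5 = 3/5
ψ ∧ ψ = 3/5 ∧ 3/5 = 3/5
φ ∧ ψ = 3/5 ∧ 3/5 = 3/5
(ψ ∧ ψ) ↔ (φ ∧ ψ) = 3/5 ↔ 3/5 = 1
((((φ ∧ ψ) → φ) → ((ψ → φ) ↔ (φ → ψ))) ↔ ((ψ → φ) ↔ φ)) ↔ ((ψ ∧ ψ) ↔ (φ ∧ ψ)) = 3/5 ↔ 1 = 3/5
(((((φ ∧ φ) → φ) → φ) → ¬φ) → ((φ ↔ (ψ ∧ φ)) ↔ ψ)) → (((((φ ∧ ψ) → φ) → ((ψ → φ) ↔ (φ → ψ))) ↔ ((ψ → φ) ↔ φ)) ↔ ((ψ ∧ ψ) ↔ (φ ∧ ψ))) = 4/5 → 3/5 = 4/5
((¬(¬ψ ↔ φ) ↔ (ψ → (ψ → φ))) ↔ (((ψ ∧ (ψ ↔ ψ)) ↔ (ψ ∧ ψ)) ↔ (¬φ ∧ (ψ ↔ (φ → φ))))) ∧ ((((((φ ∧ φ) → φ) → φ) → ¬φ) → ((φ ↔ (ψ ∧ φ)) ↔ ψ)) → (((((φ ∧ ψ) → φ) → ((ψ → φ) ↔ (φ → ψ))) ↔ ((ψ → φ) ↔ φ)) ↔ ((ψ ∧ ψ) ↔ (φ ∧ ψ)))) = 4/5 ∧ 4/5 = 4/5

4/5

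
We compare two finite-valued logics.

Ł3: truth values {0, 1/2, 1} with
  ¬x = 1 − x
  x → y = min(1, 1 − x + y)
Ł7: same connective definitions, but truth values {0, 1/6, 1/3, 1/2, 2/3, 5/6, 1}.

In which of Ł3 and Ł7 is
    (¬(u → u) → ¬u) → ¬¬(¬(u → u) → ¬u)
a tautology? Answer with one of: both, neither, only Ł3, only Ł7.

both

In Ł3: every assignment gives 1 — tautology.
In Ł7: every assignment gives 1 — tautology.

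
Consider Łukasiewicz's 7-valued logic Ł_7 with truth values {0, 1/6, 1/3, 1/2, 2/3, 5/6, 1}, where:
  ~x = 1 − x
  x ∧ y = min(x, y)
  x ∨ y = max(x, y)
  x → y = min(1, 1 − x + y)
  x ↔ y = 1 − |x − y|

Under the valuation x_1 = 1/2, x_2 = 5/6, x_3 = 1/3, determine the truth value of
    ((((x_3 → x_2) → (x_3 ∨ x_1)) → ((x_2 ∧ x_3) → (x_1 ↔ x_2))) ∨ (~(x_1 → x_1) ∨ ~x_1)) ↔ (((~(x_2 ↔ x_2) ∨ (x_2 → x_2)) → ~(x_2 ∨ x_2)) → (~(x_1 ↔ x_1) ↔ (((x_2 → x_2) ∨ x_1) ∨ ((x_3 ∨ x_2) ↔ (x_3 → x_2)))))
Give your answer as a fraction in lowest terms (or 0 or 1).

5/6

x_3 → x_2 = 1/3 → 5/6 = 1
x_3 ∨ x_1 = 1/3 ∨ 1/2 = 1/2
(x_3 → x_2) → (x_3 ∨ x_1) = 1 → 1/2 = 1/2
x_2 ∧ x_3 = 5/6 ∧ 1/3 = 1/3
x_1 ↔ x_2 = 1/2 ↔ 5/6 = 2/3
(x_2 ∧ x_3) → (x_1 ↔ x_2) = 1/3 → 2/3 = 1
((x_3 → x_2) → (x_3 ∨ x_1)) → ((x_2 ∧ x_3) → (x_1 ↔ x_2)) = 1/2 → 1 = 1
x_1 → x_1 = 1/2 → 1/2 = 1
~(x_1 → x_1) = ~1 = 0
~x_1 = ~1/2 = 1/2
~(x_1 → x_1) ∨ ~x_1 = 0 ∨ 1/2 = 1/2
(((x_3 → x_2) → (x_3 ∨ x_1)) → ((x_2 ∧ x_3) → (x_1 ↔ x_2))) ∨ (~(x_1 → x_1) ∨ ~x_1) = 1 ∨ 1/2 = 1
x_2 ↔ x_2 = 5/6 ↔ 5/6 = 1
~(x_2 ↔ x_2) = ~1 = 0
x_2 → x_2 = 5/6 → 5/6 = 1
~(x_2 ↔ x_2) ∨ (x_2 → x_2) = 0 ∨ 1 = 1
x_2 ∨ x_2 = 5/6 ∨ 5/6 = 5/6
~(x_2 ∨ x_2) = ~5/6 = 1/6
(~(x_2 ↔ x_2) ∨ (x_2 → x_2)) → ~(x_2 ∨ x_2) = 1 → 1/6 = 1/6
x_1 ↔ x_1 = 1/2 ↔ 1/2 = 1
~(x_1 ↔ x_1) = ~1 = 0
x_2 → x_2 = 5/6 → 5/6 = 1
(x_2 → x_2) ∨ x_1 = 1 ∨ 1/2 = 1
x_3 ∨ x_2 = 1/3 ∨ 5/6 = 5/6
x_3 → x_2 = 1/3 → 5/6 = 1
(x_3 ∨ x_2) ↔ (x_3 → x_2) = 5/6 ↔ 1 = 5/6
((x_2 → x_2) ∨ x_1) ∨ ((x_3 ∨ x_2) ↔ (x_3 → x_2)) = 1 ∨ 5/6 = 1
~(x_1 ↔ x_1) ↔ (((x_2 → x_2) ∨ x_1) ∨ ((x_3 ∨ x_2) ↔ (x_3 → x_2))) = 0 ↔ 1 = 0
((~(x_2 ↔ x_2) ∨ (x_2 → x_2)) → ~(x_2 ∨ x_2)) → (~(x_1 ↔ x_1) ↔ (((x_2 → x_2) ∨ x_1) ∨ ((x_3 ∨ x_2) ↔ (x_3 → x_2)))) = 1/6 → 0 = 5/6
((((x_3 → x_2) → (x_3 ∨ x_1)) → ((x_2 ∧ x_3) → (x_1 ↔ x_2))) ∨ (~(x_1 → x_1) ∨ ~x_1)) ↔ (((~(x_2 ↔ x_2) ∨ (x_2 → x_2)) → ~(x_2 ∨ x_2)) → (~(x_1 ↔ x_1) ↔ (((x_2 → x_2) ∨ x_1) ∨ ((x_3 ∨ x_2) ↔ (x_3 → x_2))))) = 1 ↔ 5/6 = 5/6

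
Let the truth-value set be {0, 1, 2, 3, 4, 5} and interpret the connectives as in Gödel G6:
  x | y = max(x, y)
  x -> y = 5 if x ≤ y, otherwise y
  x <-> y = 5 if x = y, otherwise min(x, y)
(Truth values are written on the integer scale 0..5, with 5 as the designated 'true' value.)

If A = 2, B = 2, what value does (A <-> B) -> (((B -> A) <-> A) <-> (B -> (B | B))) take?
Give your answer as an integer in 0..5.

2

A <-> B = 2 <-> 2 = 5
B -> A = 2 -> 2 = 5
(B -> A) <-> A = 5 <-> 2 = 2
B | B = 2 | 2 = 2
B -> (B | B) = 2 -> 2 = 5
((B -> A) <-> A) <-> (B -> (B | B)) = 2 <-> 5 = 2
(A <-> B) -> (((B -> A) <-> A) <-> (B -> (B | B))) = 5 -> 2 = 2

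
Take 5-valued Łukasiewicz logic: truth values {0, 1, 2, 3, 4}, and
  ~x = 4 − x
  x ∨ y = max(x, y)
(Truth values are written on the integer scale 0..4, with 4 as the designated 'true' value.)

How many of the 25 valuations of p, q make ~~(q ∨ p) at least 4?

9

value 4: 9 assignments (counts)
value 3: 7 assignments
value 2: 5 assignments
value 1: 3 assignments
value 0: 1 assignment
So 9 of the 25 assignments meet the threshold.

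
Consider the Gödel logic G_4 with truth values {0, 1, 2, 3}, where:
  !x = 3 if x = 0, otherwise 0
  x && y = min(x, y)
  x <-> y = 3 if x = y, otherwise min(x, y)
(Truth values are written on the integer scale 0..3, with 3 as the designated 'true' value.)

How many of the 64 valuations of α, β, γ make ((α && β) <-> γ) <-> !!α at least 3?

value 3: 24 assignments (counts)
value 2: 4 assignments
value 1: 14 assignments
value 0: 22 assignments
So 24 of the 64 assignments meet the threshold.

24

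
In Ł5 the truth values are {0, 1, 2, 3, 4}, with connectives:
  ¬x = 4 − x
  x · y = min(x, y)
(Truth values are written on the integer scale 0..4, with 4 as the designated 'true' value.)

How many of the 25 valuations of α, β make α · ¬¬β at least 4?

1

value 4: 1 assignment (counts)
value 3: 3 assignments
value 2: 5 assignments
value 1: 7 assignments
value 0: 9 assignments
So 1 of the 25 assignments meets the threshold.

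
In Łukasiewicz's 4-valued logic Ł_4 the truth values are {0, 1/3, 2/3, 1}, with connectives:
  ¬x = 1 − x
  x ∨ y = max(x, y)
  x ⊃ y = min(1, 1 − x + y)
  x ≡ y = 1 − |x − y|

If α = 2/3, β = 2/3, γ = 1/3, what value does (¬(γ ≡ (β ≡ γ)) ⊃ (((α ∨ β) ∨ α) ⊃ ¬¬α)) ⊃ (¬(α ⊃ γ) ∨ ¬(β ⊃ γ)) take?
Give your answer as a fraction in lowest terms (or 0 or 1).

β ≡ γ = 2/3 ≡ 1/3 = 2/3
γ ≡ (β ≡ γ) = 1/3 ≡ 2/3 = 2/3
¬(γ ≡ (β ≡ γ)) = ¬2/3 = 1/3
α ∨ β = 2/3 ∨ 2/3 = 2/3
(α ∨ β) ∨ α = 2/3 ∨ 2/3 = 2/3
¬α = ¬2/3 = 1/3
¬¬α = ¬1/3 = 2/3
((α ∨ β) ∨ α) ⊃ ¬¬α = 2/3 ⊃ 2/3 = 1
¬(γ ≡ (β ≡ γ)) ⊃ (((α ∨ β) ∨ α) ⊃ ¬¬α) = 1/3 ⊃ 1 = 1
α ⊃ γ = 2/3 ⊃ 1/3 = 2/3
¬(α ⊃ γ) = ¬2/3 = 1/3
β ⊃ γ = 2/3 ⊃ 1/3 = 2/3
¬(β ⊃ γ) = ¬2/3 = 1/3
¬(α ⊃ γ) ∨ ¬(β ⊃ γ) = 1/3 ∨ 1/3 = 1/3
(¬(γ ≡ (β ≡ γ)) ⊃ (((α ∨ β) ∨ α) ⊃ ¬¬α)) ⊃ (¬(α ⊃ γ) ∨ ¬(β ⊃ γ)) = 1 ⊃ 1/3 = 1/3

1/3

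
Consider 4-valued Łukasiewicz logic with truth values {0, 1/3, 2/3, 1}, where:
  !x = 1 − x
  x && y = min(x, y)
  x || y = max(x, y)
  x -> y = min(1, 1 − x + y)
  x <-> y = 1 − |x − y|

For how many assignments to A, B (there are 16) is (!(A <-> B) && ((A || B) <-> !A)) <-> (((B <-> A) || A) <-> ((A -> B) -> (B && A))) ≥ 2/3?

9

A = 0, B = 0 ↦ 1  ≥
A = 0, B = 1/3 ↦ 1  ≥
A = 0, B = 2/3 ↦ 1  ≥
A = 0, B = 1 ↦ 1  ≥
A = 1/3, B = 0 ↦ 2/3  ≥
A = 1/3, B = 1/3 ↦ 2/3  ≥
A = 1/3, B = 2/3 ↦ 2/3  ≥
A = 1/3, B = 1 ↦ 2/3  ≥
A = 2/3, B = 0 ↦ 2/3  ≥
A = 2/3, B = 1/3 ↦ 1/3  <
A = 2/3, B = 2/3 ↦ 1/3  <
A = 2/3, B = 1 ↦ 1/3  <
A = 1, B = 0 ↦ 0  <
A = 1, B = 1/3 ↦ 0  <
A = 1, B = 2/3 ↦ 0  <
A = 1, B = 1 ↦ 0  <
So 9 of the 16 assignments meet the threshold.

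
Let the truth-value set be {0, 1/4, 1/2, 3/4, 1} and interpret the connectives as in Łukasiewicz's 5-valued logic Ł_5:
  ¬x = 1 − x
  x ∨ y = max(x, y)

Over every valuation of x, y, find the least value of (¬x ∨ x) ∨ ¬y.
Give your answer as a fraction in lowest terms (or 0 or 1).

1/2

Take x = 1/2, y = 1/2:
¬x = ¬1/2 = 1/2
¬x ∨ x = 1/2 ∨ 1/2 = 1/2
¬y = ¬1/2 = 1/2
(¬x ∨ x) ∨ ¬y = 1/2 ∨ 1/2 = 1/2
No assignment yields a value below 1/2, so this is the minimum.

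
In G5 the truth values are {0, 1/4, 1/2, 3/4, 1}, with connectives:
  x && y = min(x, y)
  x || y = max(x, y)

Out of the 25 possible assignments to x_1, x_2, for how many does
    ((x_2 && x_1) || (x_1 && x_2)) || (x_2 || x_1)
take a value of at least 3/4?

16

value 1: 9 assignments (counts)
value 3/4: 7 assignments (counts)
value 1/2: 5 assignments
value 1/4: 3 assignments
value 0: 1 assignment
So 16 of the 25 assignments meet the threshold.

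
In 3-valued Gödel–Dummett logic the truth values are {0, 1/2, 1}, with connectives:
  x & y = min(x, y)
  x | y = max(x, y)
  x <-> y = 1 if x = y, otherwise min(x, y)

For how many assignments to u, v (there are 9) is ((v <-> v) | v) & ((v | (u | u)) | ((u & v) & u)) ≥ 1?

u = 0, v = 0 ↦ 0  <
u = 0, v = 1/2 ↦ 1/2  <
u = 0, v = 1 ↦ 1  ≥
u = 1/2, v = 0 ↦ 1/2  <
u = 1/2, v = 1/2 ↦ 1/2  <
u = 1/2, v = 1 ↦ 1  ≥
u = 1, v = 0 ↦ 1  ≥
u = 1, v = 1/2 ↦ 1  ≥
u = 1, v = 1 ↦ 1  ≥
So 5 of the 9 assignments meet the threshold.

5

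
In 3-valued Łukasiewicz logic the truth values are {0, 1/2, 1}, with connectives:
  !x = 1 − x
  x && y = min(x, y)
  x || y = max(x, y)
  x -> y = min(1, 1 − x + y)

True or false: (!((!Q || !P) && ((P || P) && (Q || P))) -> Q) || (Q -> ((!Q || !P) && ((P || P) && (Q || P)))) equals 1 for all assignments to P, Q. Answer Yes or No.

No

Counterexample: take P = 0, Q = 1/2.
!Q = !1/2 = 1/2
!P = !0 = 1
!Q || !P = 1/2 || 1 = 1
P || P = 0 || 0 = 0
Q || P = 1/2 || 0 = 1/2
(P || P) && (Q || P) = 0 && 1/2 = 0
(!Q || !P) && ((P || P) && (Q || P)) = 1 && 0 = 0
!((!Q || !P) && ((P || P) && (Q || P))) = !0 = 1
!((!Q || !P) && ((P || P) && (Q || P))) -> Q = 1 -> 1/2 = 1/2
!Q = !1/2 = 1/2
!P = !0 = 1
!Q || !P = 1/2 || 1 = 1
P || P = 0 || 0 = 0
Q || P = 1/2 || 0 = 1/2
(P || P) && (Q || P) = 0 && 1/2 = 0
(!Q || !P) && ((P || P) && (Q || P)) = 1 && 0 = 0
Q -> ((!Q || !P) && ((P || P) && (Q || P))) = 1/2 -> 0 = 1/2
(!((!Q || !P) && ((P || P) && (Q || P))) -> Q) || (Q -> ((!Q || !P) && ((P || P) && (Q || P)))) = 1/2 || 1/2 = 1/2
This gives 1/2 ≠ 1.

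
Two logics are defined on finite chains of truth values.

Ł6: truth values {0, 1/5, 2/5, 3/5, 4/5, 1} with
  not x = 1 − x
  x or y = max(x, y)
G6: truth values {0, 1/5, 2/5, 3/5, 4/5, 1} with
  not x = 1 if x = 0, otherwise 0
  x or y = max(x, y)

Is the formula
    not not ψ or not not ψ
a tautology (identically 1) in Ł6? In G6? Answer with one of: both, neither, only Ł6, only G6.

neither

In Ł6: at ψ = 0 the value is 0 — not a tautology.
In G6: at ψ = 0 the value is 0 — not a tautology.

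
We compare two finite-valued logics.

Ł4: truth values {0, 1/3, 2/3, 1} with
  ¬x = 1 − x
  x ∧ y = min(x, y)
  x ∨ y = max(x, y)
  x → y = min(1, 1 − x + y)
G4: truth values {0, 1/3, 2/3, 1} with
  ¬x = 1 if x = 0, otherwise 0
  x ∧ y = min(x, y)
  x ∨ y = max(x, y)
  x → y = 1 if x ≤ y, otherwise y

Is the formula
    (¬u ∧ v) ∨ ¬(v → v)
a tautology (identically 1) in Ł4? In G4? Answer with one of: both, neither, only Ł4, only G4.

In Ł4: at u = 0, v = 0 the value is 0 — not a tautology.
In G4: at u = 0, v = 0 the value is 0 — not a tautology.

neither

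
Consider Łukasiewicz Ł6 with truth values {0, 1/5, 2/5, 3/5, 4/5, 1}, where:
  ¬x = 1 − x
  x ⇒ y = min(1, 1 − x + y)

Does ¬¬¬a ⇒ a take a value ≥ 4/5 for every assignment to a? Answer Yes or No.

No

Counterexample: take a = 0.
¬a = ¬0 = 1
¬¬a = ¬1 = 0
¬¬¬a = ¬0 = 1
¬¬¬a ⇒ a = 1 ⇒ 0 = 0
This gives 0, which is below 4/5.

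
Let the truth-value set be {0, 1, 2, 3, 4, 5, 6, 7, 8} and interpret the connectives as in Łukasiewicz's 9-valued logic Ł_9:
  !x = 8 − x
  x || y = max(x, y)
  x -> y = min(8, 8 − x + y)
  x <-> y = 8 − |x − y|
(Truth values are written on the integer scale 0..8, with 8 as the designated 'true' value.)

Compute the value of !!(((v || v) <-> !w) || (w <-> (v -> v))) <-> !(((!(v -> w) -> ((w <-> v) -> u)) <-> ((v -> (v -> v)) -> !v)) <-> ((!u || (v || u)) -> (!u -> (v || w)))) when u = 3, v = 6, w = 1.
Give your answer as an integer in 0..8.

v || v = 6 || 6 = 6
!w = !1 = 7
(v || v) <-> !w = 6 <-> 7 = 7
v -> v = 6 -> 6 = 8
w <-> (v -> v) = 1 <-> 8 = 1
((v || v) <-> !w) || (w <-> (v -> v)) = 7 || 1 = 7
!(((v || v) <-> !w) || (w <-> (v -> v))) = !7 = 1
!!(((v || v) <-> !w) || (w <-> (v -> v))) = !1 = 7
v -> w = 6 -> 1 = 3
!(v -> w) = !3 = 5
w <-> v = 1 <-> 6 = 3
(w <-> v) -> u = 3 -> 3 = 8
!(v -> w) -> ((w <-> v) -> u) = 5 -> 8 = 8
v -> v = 6 -> 6 = 8
v -> (v -> v) = 6 -> 8 = 8
!v = !6 = 2
(v -> (v -> v)) -> !v = 8 -> 2 = 2
(!(v -> w) -> ((w <-> v) -> u)) <-> ((v -> (v -> v)) -> !v) = 8 <-> 2 = 2
!u = !3 = 5
v || u = 6 || 3 = 6
!u || (v || u) = 5 || 6 = 6
!u = !3 = 5
v || w = 6 || 1 = 6
!u -> (v || w) = 5 -> 6 = 8
(!u || (v || u)) -> (!u -> (v || w)) = 6 -> 8 = 8
((!(v -> w) -> ((w <-> v) -> u)) <-> ((v -> (v -> v)) -> !v)) <-> ((!u || (v || u)) -> (!u -> (v || w))) = 2 <-> 8 = 2
!(((!(v -> w) -> ((w <-> v) -> u)) <-> ((v -> (v -> v)) -> !v)) <-> ((!u || (v || u)) -> (!u -> (v || w)))) = !2 = 6
!!(((v || v) <-> !w) || (w <-> (v -> v))) <-> !(((!(v -> w) -> ((w <-> v) -> u)) <-> ((v -> (v -> v)) -> !v)) <-> ((!u || (v || u)) -> (!u -> (v || w)))) = 7 <-> 6 = 7

7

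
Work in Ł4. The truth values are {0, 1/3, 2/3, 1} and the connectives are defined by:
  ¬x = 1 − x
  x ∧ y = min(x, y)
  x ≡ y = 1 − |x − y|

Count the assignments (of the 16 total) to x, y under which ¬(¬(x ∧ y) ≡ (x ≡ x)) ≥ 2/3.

4

x = 0, y = 0 ↦ 0  <
x = 0, y = 1/3 ↦ 0  <
x = 0, y = 2/3 ↦ 0  <
x = 0, y = 1 ↦ 0  <
x = 1/3, y = 0 ↦ 0  <
x = 1/3, y = 1/3 ↦ 1/3  <
x = 1/3, y = 2/3 ↦ 1/3  <
x = 1/3, y = 1 ↦ 1/3  <
x = 2/3, y = 0 ↦ 0  <
x = 2/3, y = 1/3 ↦ 1/3  <
x = 2/3, y = 2/3 ↦ 2/3  ≥
x = 2/3, y = 1 ↦ 2/3  ≥
x = 1, y = 0 ↦ 0  <
x = 1, y = 1/3 ↦ 1/3  <
x = 1, y = 2/3 ↦ 2/3  ≥
x = 1, y = 1 ↦ 1  ≥
So 4 of the 16 assignments meet the threshold.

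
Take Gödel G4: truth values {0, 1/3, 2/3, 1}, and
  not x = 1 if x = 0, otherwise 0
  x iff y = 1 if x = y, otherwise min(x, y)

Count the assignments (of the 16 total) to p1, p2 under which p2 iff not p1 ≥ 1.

4

p1 = 0, p2 = 0 ↦ 0  <
p1 = 0, p2 = 1/3 ↦ 1/3  <
p1 = 0, p2 = 2/3 ↦ 2/3  <
p1 = 0, p2 = 1 ↦ 1  ≥
p1 = 1/3, p2 = 0 ↦ 1  ≥
p1 = 1/3, p2 = 1/3 ↦ 0  <
p1 = 1/3, p2 = 2/3 ↦ 0  <
p1 = 1/3, p2 = 1 ↦ 0  <
p1 = 2/3, p2 = 0 ↦ 1  ≥
p1 = 2/3, p2 = 1/3 ↦ 0  <
p1 = 2/3, p2 = 2/3 ↦ 0  <
p1 = 2/3, p2 = 1 ↦ 0  <
p1 = 1, p2 = 0 ↦ 1  ≥
p1 = 1, p2 = 1/3 ↦ 0  <
p1 = 1, p2 = 2/3 ↦ 0  <
p1 = 1, p2 = 1 ↦ 0  <
So 4 of the 16 assignments meet the threshold.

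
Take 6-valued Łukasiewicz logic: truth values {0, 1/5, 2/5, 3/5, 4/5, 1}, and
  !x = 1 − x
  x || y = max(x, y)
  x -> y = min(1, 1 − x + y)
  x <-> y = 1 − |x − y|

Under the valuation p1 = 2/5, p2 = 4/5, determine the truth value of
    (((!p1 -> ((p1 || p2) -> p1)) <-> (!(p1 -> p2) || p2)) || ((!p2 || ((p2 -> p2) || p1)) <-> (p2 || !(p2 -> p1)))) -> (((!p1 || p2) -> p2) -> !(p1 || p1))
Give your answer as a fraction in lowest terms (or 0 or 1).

!p1 = !2/5 = 3/5
p1 || p2 = 2/5 || 4/5 = 4/5
(p1 || p2) -> p1 = 4/5 -> 2/5 = 3/5
!p1 -> ((p1 || p2) -> p1) = 3/5 -> 3/5 = 1
p1 -> p2 = 2/5 -> 4/5 = 1
!(p1 -> p2) = !1 = 0
!(p1 -> p2) || p2 = 0 || 4/5 = 4/5
(!p1 -> ((p1 || p2) -> p1)) <-> (!(p1 -> p2) || p2) = 1 <-> 4/5 = 4/5
!p2 = !4/5 = 1/5
p2 -> p2 = 4/5 -> 4/5 = 1
(p2 -> p2) || p1 = 1 || 2/5 = 1
!p2 || ((p2 -> p2) || p1) = 1/5 || 1 = 1
p2 -> p1 = 4/5 -> 2/5 = 3/5
!(p2 -> p1) = !3/5 = 2/5
p2 || !(p2 -> p1) = 4/5 || 2/5 = 4/5
(!p2 || ((p2 -> p2) || p1)) <-> (p2 || !(p2 -> p1)) = 1 <-> 4/5 = 4/5
((!p1 -> ((p1 || p2) -> p1)) <-> (!(p1 -> p2) || p2)) || ((!p2 || ((p2 -> p2) || p1)) <-> (p2 || !(p2 -> p1))) = 4/5 || 4/5 = 4/5
!p1 = !2/5 = 3/5
!p1 || p2 = 3/5 || 4/5 = 4/5
(!p1 || p2) -> p2 = 4/5 -> 4/5 = 1
p1 || p1 = 2/5 || 2/5 = 2/5
!(p1 || p1) = !2/5 = 3/5
((!p1 || p2) -> p2) -> !(p1 || p1) = 1 -> 3/5 = 3/5
(((!p1 -> ((p1 || p2) -> p1)) <-> (!(p1 -> p2) || p2)) || ((!p2 || ((p2 -> p2) || p1)) <-> (p2 || !(p2 -> p1)))) -> (((!p1 || p2) -> p2) -> !(p1 || p1)) = 4/5 -> 3/5 = 4/5

4/5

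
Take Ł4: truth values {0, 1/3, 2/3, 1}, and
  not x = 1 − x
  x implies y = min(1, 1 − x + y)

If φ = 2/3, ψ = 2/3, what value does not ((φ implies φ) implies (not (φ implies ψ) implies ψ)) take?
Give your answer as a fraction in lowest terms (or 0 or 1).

φ implies φ = 2/3 implies 2/3 = 1
φ implies ψ = 2/3 implies 2/3 = 1
not (φ implies ψ) = not 1 = 0
not (φ implies ψ) implies ψ = 0 implies 2/3 = 1
(φ implies φ) implies (not (φ implies ψ) implies ψ) = 1 implies 1 = 1
not ((φ implies φ) implies (not (φ implies ψ) implies ψ)) = not 1 = 0

0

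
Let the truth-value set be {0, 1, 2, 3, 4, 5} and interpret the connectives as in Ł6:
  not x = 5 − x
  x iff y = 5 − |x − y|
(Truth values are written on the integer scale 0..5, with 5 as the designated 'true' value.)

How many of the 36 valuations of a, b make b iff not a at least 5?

6

value 5: 6 assignments (counts)
value 4: 10 assignments
value 3: 8 assignments
value 2: 6 assignments
value 1: 4 assignments
value 0: 2 assignments
So 6 of the 36 assignments meet the threshold.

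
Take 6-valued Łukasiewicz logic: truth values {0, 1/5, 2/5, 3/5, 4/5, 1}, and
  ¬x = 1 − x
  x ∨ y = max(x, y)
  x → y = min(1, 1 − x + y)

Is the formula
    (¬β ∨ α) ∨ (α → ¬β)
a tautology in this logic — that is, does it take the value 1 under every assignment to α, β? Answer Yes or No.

Counterexample: take α = 1/5, β = 1.
¬β = ¬1 = 0
¬β ∨ α = 0 ∨ 1/5 = 1/5
¬β = ¬1 = 0
α → ¬β = 1/5 → 0 = 4/5
(¬β ∨ α) ∨ (α → ¬β) = 1/5 ∨ 4/5 = 4/5
This gives 4/5 ≠ 1.

No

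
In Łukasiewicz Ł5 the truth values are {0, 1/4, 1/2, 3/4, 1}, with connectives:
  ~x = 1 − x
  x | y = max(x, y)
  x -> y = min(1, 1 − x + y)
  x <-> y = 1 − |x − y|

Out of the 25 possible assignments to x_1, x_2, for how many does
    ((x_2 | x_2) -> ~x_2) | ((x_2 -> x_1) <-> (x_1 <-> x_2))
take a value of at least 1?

value 1: 24 assignments (counts)
value 3/4: 1 assignment
So 24 of the 25 assignments meet the threshold.

24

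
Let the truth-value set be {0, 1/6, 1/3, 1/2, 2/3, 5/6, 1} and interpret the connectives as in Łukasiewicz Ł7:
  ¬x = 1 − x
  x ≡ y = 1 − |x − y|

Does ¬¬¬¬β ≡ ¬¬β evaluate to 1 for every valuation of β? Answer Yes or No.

Yes

β = 0 ↦ 1
β = 1/6 ↦ 1
β = 1/3 ↦ 1
β = 1/2 ↦ 1
β = 2/3 ↦ 1
β = 5/6 ↦ 1
β = 1 ↦ 1
Every assignment gives a value ≥ 1.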